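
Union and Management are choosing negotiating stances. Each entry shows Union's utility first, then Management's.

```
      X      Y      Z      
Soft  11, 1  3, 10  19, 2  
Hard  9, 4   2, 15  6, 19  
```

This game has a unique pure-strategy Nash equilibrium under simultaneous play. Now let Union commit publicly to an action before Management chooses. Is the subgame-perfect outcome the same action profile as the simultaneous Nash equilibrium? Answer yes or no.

no

Work backward from Management's decision.
- Soft → Management plays Y (best of 1, 10, 2); Union gets 3.
- Hard → Management plays Z (best of 4, 15, 19); Union gets 6.
Union's induced payoffs are 3, 6, so Union commits to Hard. Subgame-perfect outcome: (Hard, Z) with payoffs (6, 19).
For the simultaneous game, intersect best replies.
Union's best replies: X→Soft; Y→Soft; Z→Soft.
Management's best replies: Soft→Y; Hard→Z.
Only (Soft, Y) has each player best-responding; Nash payoffs (3, 10).
Sequential outcome (Hard, Z) differs from the Nash profile (Soft, Y).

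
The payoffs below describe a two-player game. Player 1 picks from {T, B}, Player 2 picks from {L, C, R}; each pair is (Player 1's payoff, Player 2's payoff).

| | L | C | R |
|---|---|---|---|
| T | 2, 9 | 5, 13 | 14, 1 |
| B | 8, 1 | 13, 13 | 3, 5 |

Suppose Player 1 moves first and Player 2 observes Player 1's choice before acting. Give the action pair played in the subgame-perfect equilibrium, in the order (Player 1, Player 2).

Player 2 best-responds to each possible Player 1 move:
- T → Player 2 plays C (best of 9, 13, 1); Player 1 gets 5.
- B → Player 2 plays C (best of 1, 13, 5); Player 1 gets 13.
Maximizing over 5, 13, Player 1 chooses B. Subgame-perfect outcome: (B, C) with payoffs (13, 13).

(B, C)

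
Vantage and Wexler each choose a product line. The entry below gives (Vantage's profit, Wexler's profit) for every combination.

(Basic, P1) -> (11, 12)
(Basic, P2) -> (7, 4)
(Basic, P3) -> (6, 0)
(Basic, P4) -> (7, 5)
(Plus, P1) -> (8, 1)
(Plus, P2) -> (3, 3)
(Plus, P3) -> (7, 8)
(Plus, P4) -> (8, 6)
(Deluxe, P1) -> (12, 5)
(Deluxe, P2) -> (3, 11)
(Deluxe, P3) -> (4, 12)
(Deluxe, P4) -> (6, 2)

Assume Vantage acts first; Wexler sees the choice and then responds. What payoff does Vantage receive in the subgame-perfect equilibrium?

11

Work backward from Wexler's decision.
- Basic: Wexler compares 12, 4, 0, 5 and picks P1; Vantage would get 11.
- Plus: Wexler compares 1, 3, 8, 6 and picks P3; Vantage would get 7.
- Deluxe: Wexler compares 5, 11, 12, 2 and picks P3; Vantage would get 4.
Among 11, 7, 4, the best is 11 at Basic. Subgame-perfect outcome: (Basic, P1) with payoffs (11, 12).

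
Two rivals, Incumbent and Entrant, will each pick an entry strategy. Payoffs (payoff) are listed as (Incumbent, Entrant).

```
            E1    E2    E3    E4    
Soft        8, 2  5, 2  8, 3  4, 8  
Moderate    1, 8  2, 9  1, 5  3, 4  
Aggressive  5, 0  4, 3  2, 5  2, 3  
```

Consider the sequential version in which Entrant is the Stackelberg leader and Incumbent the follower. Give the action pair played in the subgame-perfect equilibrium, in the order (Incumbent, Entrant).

(Soft, E4)

Solve by backward induction (Entrant leads).
- E1: BR = Soft, leader payoff 2.
- E2: BR = Soft, leader payoff 2.
- E3: BR = Soft, leader payoff 3.
- E4: BR = Soft, leader payoff 8.
Among 2, 2, 3, 8, the best is 8 at E4. Subgame-perfect outcome: (Soft, E4) with payoffs (4, 8).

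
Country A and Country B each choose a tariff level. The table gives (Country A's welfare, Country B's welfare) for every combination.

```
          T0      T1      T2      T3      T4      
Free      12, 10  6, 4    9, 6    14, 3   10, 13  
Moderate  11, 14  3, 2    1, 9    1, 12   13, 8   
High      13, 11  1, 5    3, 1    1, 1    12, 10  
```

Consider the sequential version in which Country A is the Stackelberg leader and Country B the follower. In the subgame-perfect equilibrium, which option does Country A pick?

Work backward from Country B's decision.
- Free: BR = T4, leader payoff 10.
- Moderate: BR = T0, leader payoff 11.
- High: BR = T0, leader payoff 13.
Maximizing over 10, 11, 13, Country A chooses High. Subgame-perfect outcome: (High, T0) with payoffs (13, 11).

High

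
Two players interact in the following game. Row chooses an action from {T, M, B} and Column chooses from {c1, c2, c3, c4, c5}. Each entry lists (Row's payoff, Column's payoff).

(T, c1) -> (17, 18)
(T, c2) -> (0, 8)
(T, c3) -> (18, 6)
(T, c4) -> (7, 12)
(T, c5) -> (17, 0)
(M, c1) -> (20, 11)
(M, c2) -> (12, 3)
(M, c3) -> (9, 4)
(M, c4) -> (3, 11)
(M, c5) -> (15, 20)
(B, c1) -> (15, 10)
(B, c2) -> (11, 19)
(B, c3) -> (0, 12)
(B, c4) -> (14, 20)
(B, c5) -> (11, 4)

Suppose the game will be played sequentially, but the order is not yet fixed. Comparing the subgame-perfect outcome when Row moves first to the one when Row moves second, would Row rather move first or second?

If Row leads: Column's best replies are T→c1, M→c5, B→c4; Row's induced payoffs 17, 15, 14; outcome (T, c1), payoffs (17, 18).
If Column leads: Row's best replies are c1→M, c2→M, c3→T, c4→B, c5→T; Column's induced payoffs 11, 3, 6, 20, 0; outcome (B, c4), payoffs (14, 20).
Row gets 17 moving first and 14 moving second, so Row prefers to move first.

first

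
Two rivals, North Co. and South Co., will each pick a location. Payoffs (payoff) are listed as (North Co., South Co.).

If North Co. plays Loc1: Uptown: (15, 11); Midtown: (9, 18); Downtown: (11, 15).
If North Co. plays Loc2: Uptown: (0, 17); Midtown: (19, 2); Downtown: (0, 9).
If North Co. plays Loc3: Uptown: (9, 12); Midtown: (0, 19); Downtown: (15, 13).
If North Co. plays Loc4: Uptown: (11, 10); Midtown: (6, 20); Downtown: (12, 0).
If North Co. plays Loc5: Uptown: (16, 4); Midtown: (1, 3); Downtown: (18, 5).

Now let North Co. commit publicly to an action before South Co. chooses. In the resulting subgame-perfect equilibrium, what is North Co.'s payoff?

Work backward from South Co.'s decision.
- Loc1 → South Co. plays Midtown (best of 11, 18, 15); North Co. gets 9.
- Loc2 → South Co. plays Uptown (best of 17, 2, 9); North Co. gets 0.
- Loc3 → South Co. plays Midtown (best of 12, 19, 13); North Co. gets 0.
- Loc4 → South Co. plays Midtown (best of 10, 20, 0); North Co. gets 6.
- Loc5 → South Co. plays Downtown (best of 4, 3, 5); North Co. gets 18.
Among 9, 0, 0, 6, 18, the best is 18 at Loc5. Subgame-perfect outcome: (Loc5, Downtown) with payoffs (18, 5).

18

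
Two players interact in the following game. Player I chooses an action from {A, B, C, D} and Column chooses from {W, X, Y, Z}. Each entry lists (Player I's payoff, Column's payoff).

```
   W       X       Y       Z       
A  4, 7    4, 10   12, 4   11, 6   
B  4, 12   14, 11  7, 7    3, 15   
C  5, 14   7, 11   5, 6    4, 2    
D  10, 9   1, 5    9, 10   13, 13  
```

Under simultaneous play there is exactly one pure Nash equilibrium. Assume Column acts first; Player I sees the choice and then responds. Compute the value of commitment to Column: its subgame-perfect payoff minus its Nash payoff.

0

Work backward from Player I's decision.
- W: Player I compares 4, 4, 5, 10 and picks D; Column would get 9.
- X: Player I compares 4, 14, 7, 1 and picks B; Column would get 11.
- Y: Player I compares 12, 7, 5, 9 and picks A; Column would get 4.
- Z: Player I compares 11, 3, 4, 13 and picks D; Column would get 13.
Column's induced payoffs are 9, 11, 4, 13, so Column commits to Z. Subgame-perfect outcome: (D, Z) with payoffs (13, 13).
Under simultaneous play:
Player I's best replies: W→D; X→B; Y→A; Z→D.
Column's best replies: A→X; B→Z; C→W; D→Z.
Only (D, Z) has each player best-responding; Nash payoffs (13, 13).
Column's commitment gain: 13 − 13 = 0.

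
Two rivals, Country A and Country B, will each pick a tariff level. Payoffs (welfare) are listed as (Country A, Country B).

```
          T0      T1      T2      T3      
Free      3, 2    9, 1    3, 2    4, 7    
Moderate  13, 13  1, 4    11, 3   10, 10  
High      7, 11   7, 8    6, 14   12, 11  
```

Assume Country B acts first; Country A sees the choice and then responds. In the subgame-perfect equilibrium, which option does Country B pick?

T0

Solve by backward induction (Country B leads).
- T0: BR = Moderate, leader payoff 13.
- T1: BR = Free, leader payoff 1.
- T2: BR = Moderate, leader payoff 3.
- T3: BR = High, leader payoff 11.
Country B's induced payoffs are 13, 1, 3, 11, so Country B commits to T0. Subgame-perfect outcome: (Moderate, T0) with payoffs (13, 13).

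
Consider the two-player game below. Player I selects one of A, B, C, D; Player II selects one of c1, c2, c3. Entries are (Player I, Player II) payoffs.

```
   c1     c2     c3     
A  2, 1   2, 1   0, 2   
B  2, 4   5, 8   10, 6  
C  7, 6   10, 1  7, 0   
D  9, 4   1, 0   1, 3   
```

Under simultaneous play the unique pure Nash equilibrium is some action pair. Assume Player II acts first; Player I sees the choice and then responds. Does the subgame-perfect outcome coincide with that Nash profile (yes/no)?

Solve by backward induction (Player II leads).
- c1: BR = D, leader payoff 4.
- c2: BR = C, leader payoff 1.
- c3: BR = B, leader payoff 6.
Maximizing over 4, 1, 6, Player II chooses c3. Subgame-perfect outcome: (B, c3) with payoffs (10, 6).
For the simultaneous game, intersect best replies.
Player I's best replies: c1→D; c2→C; c3→B.
Player II's best replies: A→c3; B→c2; C→c1; D→c1.
The unique mutual best reply is (D, c1), giving (9, 4).
Sequential outcome (B, c3) differs from the Nash profile (D, c1).

no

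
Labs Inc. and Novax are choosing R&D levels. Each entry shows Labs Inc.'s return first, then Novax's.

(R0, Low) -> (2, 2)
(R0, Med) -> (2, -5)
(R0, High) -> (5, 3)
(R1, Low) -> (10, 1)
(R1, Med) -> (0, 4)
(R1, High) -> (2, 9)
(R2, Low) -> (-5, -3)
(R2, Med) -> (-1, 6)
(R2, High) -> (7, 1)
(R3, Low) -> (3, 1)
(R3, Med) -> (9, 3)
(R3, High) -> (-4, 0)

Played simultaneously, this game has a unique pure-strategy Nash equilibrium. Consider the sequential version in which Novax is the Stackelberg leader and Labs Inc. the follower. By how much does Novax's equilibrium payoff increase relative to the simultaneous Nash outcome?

Labs Inc. best-responds to each possible Novax move:
- Low: BR = R1, leader payoff 1.
- Med: BR = R3, leader payoff 3.
- High: BR = R2, leader payoff 1.
Novax's induced payoffs are 1, 3, 1, so Novax commits to Med. Subgame-perfect outcome: (R3, Med) with payoffs (9, 3).
Now find the simultaneous Nash equilibrium.
Labs Inc.'s best replies: Low→R1; Med→R3; High→R2.
Novax's best replies: R0→High; R1→High; R2→Med; R3→Med.
Only (R3, Med) has each player best-responding; Nash payoffs (9, 3).
Novax's commitment gain: 3 − 3 = 0.

0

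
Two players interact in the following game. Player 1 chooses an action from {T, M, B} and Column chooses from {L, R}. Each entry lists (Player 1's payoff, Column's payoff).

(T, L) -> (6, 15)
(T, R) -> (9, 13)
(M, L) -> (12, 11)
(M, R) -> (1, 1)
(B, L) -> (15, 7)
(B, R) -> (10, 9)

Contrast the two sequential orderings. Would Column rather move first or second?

second

If Player 1 leads: Column's best replies are T→L, M→L, B→R; Player 1's induced payoffs 6, 12, 10; outcome (M, L), payoffs (12, 11).
If Column leads: Player 1's best replies are L→B, R→B; Column's induced payoffs 7, 9; outcome (B, R), payoffs (10, 9).
Column gets 9 moving first and 11 moving second, so Column prefers to move second.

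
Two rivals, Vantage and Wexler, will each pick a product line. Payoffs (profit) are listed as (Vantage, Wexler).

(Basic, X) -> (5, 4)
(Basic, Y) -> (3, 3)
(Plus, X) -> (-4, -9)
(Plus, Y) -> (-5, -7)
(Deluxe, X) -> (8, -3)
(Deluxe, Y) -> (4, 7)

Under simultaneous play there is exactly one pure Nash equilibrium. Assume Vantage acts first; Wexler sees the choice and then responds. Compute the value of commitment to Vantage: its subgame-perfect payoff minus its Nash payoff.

1

Backward induction with Vantage moving first.
- Basic: Wexler compares 4, 3 and picks X; Vantage would get 5.
- Plus: Wexler compares -9, -7 and picks Y; Vantage would get -5.
- Deluxe: Wexler compares -3, 7 and picks Y; Vantage would get 4.
Among 5, -5, 4, the best is 5 at Basic. Subgame-perfect outcome: (Basic, X) with payoffs (5, 4).
Under simultaneous play:
Vantage's best replies: X→Deluxe; Y→Deluxe.
Wexler's best replies: Basic→X; Plus→Y; Deluxe→Y.
The unique mutual best reply is (Deluxe, Y), giving (4, 7).
Vantage's commitment gain: 5 − 4 = 1.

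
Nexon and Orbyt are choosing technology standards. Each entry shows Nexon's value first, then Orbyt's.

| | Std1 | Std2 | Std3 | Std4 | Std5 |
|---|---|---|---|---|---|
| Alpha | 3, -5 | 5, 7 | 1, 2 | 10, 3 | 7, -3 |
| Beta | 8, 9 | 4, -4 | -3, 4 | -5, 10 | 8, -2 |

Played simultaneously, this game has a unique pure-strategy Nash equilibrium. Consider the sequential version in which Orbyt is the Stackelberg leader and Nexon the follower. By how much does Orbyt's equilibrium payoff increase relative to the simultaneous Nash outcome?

Work backward from Nexon's decision.
- Std1 → Nexon plays Beta (best of 3, 8); Orbyt gets 9.
- Std2 → Nexon plays Alpha (best of 5, 4); Orbyt gets 7.
- Std3 → Nexon plays Alpha (best of 1, -3); Orbyt gets 2.
- Std4 → Nexon plays Alpha (best of 10, -5); Orbyt gets 3.
- Std5 → Nexon plays Beta (best of 7, 8); Orbyt gets -2.
Maximizing over 9, 7, 2, 3, -2, Orbyt chooses Std1. Subgame-perfect outcome: (Beta, Std1) with payoffs (8, 9).
Under simultaneous play:
Nexon's best replies: Std1→Beta; Std2→Alpha; Std3→Alpha; Std4→Alpha; Std5→Beta.
Orbyt's best replies: Alpha→Std2; Beta→Std4.
Only (Alpha, Std2) has each player best-responding; Nash payoffs (5, 7).
Orbyt's commitment gain: 9 − 7 = 2.

2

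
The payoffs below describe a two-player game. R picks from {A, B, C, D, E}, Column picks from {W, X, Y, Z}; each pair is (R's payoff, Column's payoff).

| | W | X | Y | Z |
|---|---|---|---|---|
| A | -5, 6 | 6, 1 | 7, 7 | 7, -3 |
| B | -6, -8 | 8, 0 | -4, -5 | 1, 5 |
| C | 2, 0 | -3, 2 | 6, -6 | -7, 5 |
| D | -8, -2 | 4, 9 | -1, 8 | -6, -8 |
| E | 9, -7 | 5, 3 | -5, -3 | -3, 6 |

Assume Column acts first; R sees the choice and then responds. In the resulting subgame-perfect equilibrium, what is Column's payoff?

Solve by backward induction (Column leads).
- W → R plays E (best of -5, -6, 2, -8, 9); Column gets -7.
- X → R plays B (best of 6, 8, -3, 4, 5); Column gets 0.
- Y → R plays A (best of 7, -4, 6, -1, -5); Column gets 7.
- Z → R plays A (best of 7, 1, -7, -6, -3); Column gets -3.
Among -7, 0, 7, -3, the best is 7 at Y. Subgame-perfect outcome: (A, Y) with payoffs (7, 7).

7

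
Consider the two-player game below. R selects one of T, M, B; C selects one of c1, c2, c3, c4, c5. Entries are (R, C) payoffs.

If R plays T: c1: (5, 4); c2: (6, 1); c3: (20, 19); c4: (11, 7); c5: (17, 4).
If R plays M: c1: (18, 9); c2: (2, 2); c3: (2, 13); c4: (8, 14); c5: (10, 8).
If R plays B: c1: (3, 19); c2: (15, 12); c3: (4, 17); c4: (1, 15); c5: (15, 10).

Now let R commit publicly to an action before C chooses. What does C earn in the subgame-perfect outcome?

19

Solve by backward induction (R leads).
- T: C compares 4, 1, 19, 7, 4 and picks c3; R would get 20.
- M: C compares 9, 2, 13, 14, 8 and picks c4; R would get 8.
- B: C compares 19, 12, 17, 15, 10 and picks c1; R would get 3.
Maximizing over 20, 8, 3, R chooses T. Subgame-perfect outcome: (T, c3) with payoffs (20, 19).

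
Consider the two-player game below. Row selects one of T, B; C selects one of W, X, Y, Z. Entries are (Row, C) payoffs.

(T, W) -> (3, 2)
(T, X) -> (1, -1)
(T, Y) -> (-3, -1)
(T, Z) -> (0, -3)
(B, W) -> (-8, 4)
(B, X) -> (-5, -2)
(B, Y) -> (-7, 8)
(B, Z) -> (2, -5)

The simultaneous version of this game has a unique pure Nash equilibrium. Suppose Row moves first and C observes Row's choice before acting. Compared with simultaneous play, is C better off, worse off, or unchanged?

Backward induction with Row moving first.
- T: C compares 2, -1, -1, -3 and picks W; Row would get 3.
- B: C compares 4, -2, 8, -5 and picks Y; Row would get -7.
Among 3, -7, the best is 3 at T. Subgame-perfect outcome: (T, W) with payoffs (3, 2).
Now find the simultaneous Nash equilibrium.
Row's best replies: W→T; X→T; Y→T; Z→B.
C's best replies: T→W; B→Y.
The unique mutual best reply is (T, W), giving (3, 2).
C earns 2 sequentially versus 2 at the Nash outcome: unchanged.

unchanged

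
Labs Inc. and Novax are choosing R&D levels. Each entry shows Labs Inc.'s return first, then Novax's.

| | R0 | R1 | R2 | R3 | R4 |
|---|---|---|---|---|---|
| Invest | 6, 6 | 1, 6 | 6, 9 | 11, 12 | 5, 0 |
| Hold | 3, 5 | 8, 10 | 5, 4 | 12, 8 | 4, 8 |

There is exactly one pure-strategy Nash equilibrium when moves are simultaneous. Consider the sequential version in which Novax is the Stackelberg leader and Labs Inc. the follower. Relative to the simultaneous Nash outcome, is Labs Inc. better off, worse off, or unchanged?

Solve by backward induction (Novax leads).
- R0: Labs Inc. compares 6, 3 and picks Invest; Novax would get 6.
- R1: Labs Inc. compares 1, 8 and picks Hold; Novax would get 10.
- R2: Labs Inc. compares 6, 5 and picks Invest; Novax would get 9.
- R3: Labs Inc. compares 11, 12 and picks Hold; Novax would get 8.
- R4: Labs Inc. compares 5, 4 and picks Invest; Novax would get 0.
Among 6, 10, 9, 8, 0, the best is 10 at R1. Subgame-perfect outcome: (Hold, R1) with payoffs (8, 10).
Now find the simultaneous Nash equilibrium.
Labs Inc.'s best replies: R0→Invest; R1→Hold; R2→Invest; R3→Hold; R4→Invest.
Novax's best replies: Invest→R3; Hold→R1.
Only (Hold, R1) has each player best-responding; Nash payoffs (8, 10).
Labs Inc. earns 8 sequentially versus 8 at the Nash outcome: unchanged.

unchanged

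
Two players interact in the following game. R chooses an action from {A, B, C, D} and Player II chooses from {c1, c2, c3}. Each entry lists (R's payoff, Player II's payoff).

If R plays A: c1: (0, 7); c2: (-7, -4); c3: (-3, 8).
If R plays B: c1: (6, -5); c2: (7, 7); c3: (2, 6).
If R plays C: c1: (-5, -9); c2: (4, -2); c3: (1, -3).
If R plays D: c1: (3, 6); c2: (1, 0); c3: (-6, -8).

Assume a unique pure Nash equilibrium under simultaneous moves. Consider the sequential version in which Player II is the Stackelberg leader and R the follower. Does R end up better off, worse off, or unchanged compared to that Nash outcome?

Work backward from R's decision.
- c1: BR = B, leader payoff -5.
- c2: BR = B, leader payoff 7.
- c3: BR = B, leader payoff 6.
Maximizing over -5, 7, 6, Player II chooses c2. Subgame-perfect outcome: (B, c2) with payoffs (7, 7).
Now find the simultaneous Nash equilibrium.
R's best replies: c1→B; c2→B; c3→B.
Player II's best replies: A→c3; B→c2; C→c2; D→c1.
Only (B, c2) has each player best-responding; Nash payoffs (7, 7).
R earns 7 sequentially versus 7 at the Nash outcome: unchanged.

unchanged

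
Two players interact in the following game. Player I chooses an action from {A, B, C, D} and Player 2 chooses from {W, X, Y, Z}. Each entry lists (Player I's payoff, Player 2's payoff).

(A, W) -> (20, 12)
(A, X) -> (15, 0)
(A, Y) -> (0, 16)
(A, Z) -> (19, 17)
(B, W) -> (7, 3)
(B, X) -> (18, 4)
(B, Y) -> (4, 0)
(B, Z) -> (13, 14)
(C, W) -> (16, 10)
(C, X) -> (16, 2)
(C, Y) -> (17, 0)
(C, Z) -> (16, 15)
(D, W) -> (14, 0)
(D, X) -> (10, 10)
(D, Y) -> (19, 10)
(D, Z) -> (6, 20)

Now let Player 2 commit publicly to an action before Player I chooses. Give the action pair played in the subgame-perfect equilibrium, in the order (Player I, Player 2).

(A, Z)

Work backward from Player I's decision.
- W → Player I plays A (best of 20, 7, 16, 14); Player 2 gets 12.
- X → Player I plays B (best of 15, 18, 16, 10); Player 2 gets 4.
- Y → Player I plays D (best of 0, 4, 17, 19); Player 2 gets 10.
- Z → Player I plays A (best of 19, 13, 16, 6); Player 2 gets 17.
Among 12, 4, 10, 17, the best is 17 at Z. Subgame-perfect outcome: (A, Z) with payoffs (19, 17).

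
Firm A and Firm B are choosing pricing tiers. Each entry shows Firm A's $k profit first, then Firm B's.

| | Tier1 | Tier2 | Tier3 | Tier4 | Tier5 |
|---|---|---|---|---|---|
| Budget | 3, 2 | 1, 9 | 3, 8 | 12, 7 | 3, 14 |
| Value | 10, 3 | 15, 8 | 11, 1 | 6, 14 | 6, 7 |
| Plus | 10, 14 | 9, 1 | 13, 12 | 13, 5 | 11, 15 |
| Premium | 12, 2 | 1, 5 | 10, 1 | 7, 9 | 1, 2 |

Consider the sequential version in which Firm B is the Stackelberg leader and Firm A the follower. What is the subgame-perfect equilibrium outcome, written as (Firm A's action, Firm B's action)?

Work backward from Firm A's decision.
- Tier1: Firm A compares 3, 10, 10, 12 and picks Premium; Firm B would get 2.
- Tier2: Firm A compares 1, 15, 9, 1 and picks Value; Firm B would get 8.
- Tier3: Firm A compares 3, 11, 13, 10 and picks Plus; Firm B would get 12.
- Tier4: Firm A compares 12, 6, 13, 7 and picks Plus; Firm B would get 5.
- Tier5: Firm A compares 3, 6, 11, 1 and picks Plus; Firm B would get 15.
Among 2, 8, 12, 5, 15, the best is 15 at Tier5. Subgame-perfect outcome: (Plus, Tier5) with payoffs (11, 15).

(Plus, Tier5)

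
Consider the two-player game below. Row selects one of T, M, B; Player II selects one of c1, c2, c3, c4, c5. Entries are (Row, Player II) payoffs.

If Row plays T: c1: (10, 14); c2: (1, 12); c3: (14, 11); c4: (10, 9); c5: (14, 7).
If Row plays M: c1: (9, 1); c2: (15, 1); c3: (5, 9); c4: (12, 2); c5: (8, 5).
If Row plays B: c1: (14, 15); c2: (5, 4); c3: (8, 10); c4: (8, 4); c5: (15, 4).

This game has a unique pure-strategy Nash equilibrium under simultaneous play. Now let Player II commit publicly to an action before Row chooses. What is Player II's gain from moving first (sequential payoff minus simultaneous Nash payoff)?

Work backward from Row's decision.
- c1: BR = B, leader payoff 15.
- c2: BR = M, leader payoff 1.
- c3: BR = T, leader payoff 11.
- c4: BR = M, leader payoff 2.
- c5: BR = B, leader payoff 4.
Among 15, 1, 11, 2, 4, the best is 15 at c1. Subgame-perfect outcome: (B, c1) with payoffs (14, 15).
Now find the simultaneous Nash equilibrium.
Row's best replies: c1→B; c2→M; c3→T; c4→M; c5→B.
Player II's best replies: T→c1; M→c3; B→c1.
The unique mutual best reply is (B, c1), giving (14, 15).
Player II's commitment gain: 15 − 15 = 0.

0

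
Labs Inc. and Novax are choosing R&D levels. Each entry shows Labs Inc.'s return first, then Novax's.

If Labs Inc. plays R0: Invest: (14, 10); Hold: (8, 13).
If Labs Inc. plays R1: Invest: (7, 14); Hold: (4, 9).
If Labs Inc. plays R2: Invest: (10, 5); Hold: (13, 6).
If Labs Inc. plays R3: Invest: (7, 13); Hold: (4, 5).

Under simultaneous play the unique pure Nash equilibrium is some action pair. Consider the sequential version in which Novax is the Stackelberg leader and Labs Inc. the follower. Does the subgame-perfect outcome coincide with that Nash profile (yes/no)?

no

Backward induction with Novax moving first.
- Invest → Labs Inc. plays R0 (best of 14, 7, 10, 7); Novax gets 10.
- Hold → Labs Inc. plays R2 (best of 8, 4, 13, 4); Novax gets 6.
Maximizing over 10, 6, Novax chooses Invest. Subgame-perfect outcome: (R0, Invest) with payoffs (14, 10).
Now find the simultaneous Nash equilibrium.
Labs Inc.'s best replies: Invest→R0; Hold→R2.
Novax's best replies: R0→Hold; R1→Invest; R2→Hold; R3→Invest.
The unique mutual best reply is (R2, Hold), giving (13, 6).
Sequential outcome (R0, Invest) differs from the Nash profile (R2, Hold).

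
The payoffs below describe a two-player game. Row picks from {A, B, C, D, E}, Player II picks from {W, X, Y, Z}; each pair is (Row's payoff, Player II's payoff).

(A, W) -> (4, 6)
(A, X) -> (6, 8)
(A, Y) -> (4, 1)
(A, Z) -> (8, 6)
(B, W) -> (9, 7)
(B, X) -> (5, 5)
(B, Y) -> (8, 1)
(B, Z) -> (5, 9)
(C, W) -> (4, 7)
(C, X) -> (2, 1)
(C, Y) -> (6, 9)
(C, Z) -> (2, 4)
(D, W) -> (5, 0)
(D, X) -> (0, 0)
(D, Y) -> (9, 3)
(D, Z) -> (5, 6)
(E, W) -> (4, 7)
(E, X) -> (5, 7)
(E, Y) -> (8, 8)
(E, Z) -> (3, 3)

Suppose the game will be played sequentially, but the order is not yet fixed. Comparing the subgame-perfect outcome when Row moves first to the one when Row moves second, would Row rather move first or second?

If Row leads: Player II's best replies are A→X, B→Z, C→Y, D→Z, E→Y; Row's induced payoffs 6, 5, 6, 5, 8; outcome (E, Y), payoffs (8, 8).
If Player II leads: Row's best replies are W→B, X→A, Y→D, Z→A; Player II's induced payoffs 7, 8, 3, 6; outcome (A, X), payoffs (6, 8).
Row gets 8 moving first and 6 moving second, so Row prefers to move first.

first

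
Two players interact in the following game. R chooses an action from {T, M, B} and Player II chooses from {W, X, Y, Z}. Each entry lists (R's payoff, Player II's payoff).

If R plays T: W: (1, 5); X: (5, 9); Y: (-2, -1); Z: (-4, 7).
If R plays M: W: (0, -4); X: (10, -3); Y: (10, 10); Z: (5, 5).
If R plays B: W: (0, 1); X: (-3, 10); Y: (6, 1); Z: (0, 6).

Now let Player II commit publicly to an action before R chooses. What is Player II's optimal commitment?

Solve by backward induction (Player II leads).
- W: R compares 1, 0, 0 and picks T; Player II would get 5.
- X: R compares 5, 10, -3 and picks M; Player II would get -3.
- Y: R compares -2, 10, 6 and picks M; Player II would get 10.
- Z: R compares -4, 5, 0 and picks M; Player II would get 5.
Among 5, -3, 10, 5, the best is 10 at Y. Subgame-perfect outcome: (M, Y) with payoffs (10, 10).

Y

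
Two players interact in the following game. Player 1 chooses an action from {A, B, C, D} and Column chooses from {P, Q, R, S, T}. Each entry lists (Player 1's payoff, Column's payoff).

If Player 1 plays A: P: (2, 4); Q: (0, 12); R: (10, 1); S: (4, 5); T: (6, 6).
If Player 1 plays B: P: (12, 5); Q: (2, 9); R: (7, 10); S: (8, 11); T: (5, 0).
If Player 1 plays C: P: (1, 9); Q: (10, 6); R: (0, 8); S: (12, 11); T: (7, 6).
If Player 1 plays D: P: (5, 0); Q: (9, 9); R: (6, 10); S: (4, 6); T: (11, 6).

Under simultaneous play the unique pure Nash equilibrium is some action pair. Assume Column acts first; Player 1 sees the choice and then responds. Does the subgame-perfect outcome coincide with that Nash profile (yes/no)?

yes

Work backward from Player 1's decision.
- P → Player 1 plays B (best of 2, 12, 1, 5); Column gets 5.
- Q → Player 1 plays C (best of 0, 2, 10, 9); Column gets 6.
- R → Player 1 plays A (best of 10, 7, 0, 6); Column gets 1.
- S → Player 1 plays C (best of 4, 8, 12, 4); Column gets 11.
- T → Player 1 plays D (best of 6, 5, 7, 11); Column gets 6.
Maximizing over 5, 6, 1, 11, 6, Column chooses S. Subgame-perfect outcome: (C, S) with payoffs (12, 11).
For the simultaneous game, intersect best replies.
Player 1's best replies: P→B; Q→C; R→A; S→C; T→D.
Column's best replies: A→Q; B→S; C→S; D→R.
Only (C, S) has each player best-responding; Nash payoffs (12, 11).
Sequential outcome (C, S) coincides with the Nash profile (C, S).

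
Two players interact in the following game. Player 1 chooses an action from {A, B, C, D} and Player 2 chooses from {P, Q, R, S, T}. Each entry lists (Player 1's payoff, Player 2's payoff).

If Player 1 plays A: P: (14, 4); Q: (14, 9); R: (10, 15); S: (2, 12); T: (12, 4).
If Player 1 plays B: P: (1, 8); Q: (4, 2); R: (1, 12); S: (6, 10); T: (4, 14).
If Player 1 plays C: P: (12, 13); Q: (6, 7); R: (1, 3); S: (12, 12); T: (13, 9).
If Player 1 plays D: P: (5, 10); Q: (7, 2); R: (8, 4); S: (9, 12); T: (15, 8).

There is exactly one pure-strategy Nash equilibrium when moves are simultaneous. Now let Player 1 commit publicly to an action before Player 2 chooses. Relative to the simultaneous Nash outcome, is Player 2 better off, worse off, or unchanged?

Player 2 best-responds to each possible Player 1 move:
- A → Player 2 plays R (best of 4, 9, 15, 12, 4); Player 1 gets 10.
- B → Player 2 plays T (best of 8, 2, 12, 10, 14); Player 1 gets 4.
- C → Player 2 plays P (best of 13, 7, 3, 12, 9); Player 1 gets 12.
- D → Player 2 plays S (best of 10, 2, 4, 12, 8); Player 1 gets 9.
Maximizing over 10, 4, 12, 9, Player 1 chooses C. Subgame-perfect outcome: (C, P) with payoffs (12, 13).
Now find the simultaneous Nash equilibrium.
Player 1's best replies: P→A; Q→A; R→A; S→C; T→D.
Player 2's best replies: A→R; B→T; C→P; D→S.
Only (A, R) has each player best-responding; Nash payoffs (10, 15).
Player 2 earns 13 sequentially versus 15 at the Nash outcome: worse off.

worse off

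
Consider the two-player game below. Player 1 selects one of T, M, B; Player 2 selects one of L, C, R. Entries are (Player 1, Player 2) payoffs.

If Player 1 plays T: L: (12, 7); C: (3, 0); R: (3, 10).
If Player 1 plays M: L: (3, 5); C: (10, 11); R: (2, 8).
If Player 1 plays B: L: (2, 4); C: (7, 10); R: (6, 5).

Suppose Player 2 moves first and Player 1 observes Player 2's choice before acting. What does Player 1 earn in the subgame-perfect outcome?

10

Player 1 best-responds to each possible Player 2 move:
- L: BR = T, leader payoff 7.
- C: BR = M, leader payoff 11.
- R: BR = B, leader payoff 5.
Maximizing over 7, 11, 5, Player 2 chooses C. Subgame-perfect outcome: (M, C) with payoffs (10, 11).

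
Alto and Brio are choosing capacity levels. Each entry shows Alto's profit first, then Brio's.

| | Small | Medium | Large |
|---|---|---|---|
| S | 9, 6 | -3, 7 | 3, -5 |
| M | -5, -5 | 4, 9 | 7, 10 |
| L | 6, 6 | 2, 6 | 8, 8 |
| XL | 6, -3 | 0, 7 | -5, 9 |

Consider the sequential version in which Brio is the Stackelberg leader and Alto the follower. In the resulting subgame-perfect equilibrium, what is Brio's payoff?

9

Solve by backward induction (Brio leads).
- Small: Alto compares 9, -5, 6, 6 and picks S; Brio would get 6.
- Medium: Alto compares -3, 4, 2, 0 and picks M; Brio would get 9.
- Large: Alto compares 3, 7, 8, -5 and picks L; Brio would get 8.
Maximizing over 6, 9, 8, Brio chooses Medium. Subgame-perfect outcome: (M, Medium) with payoffs (4, 9).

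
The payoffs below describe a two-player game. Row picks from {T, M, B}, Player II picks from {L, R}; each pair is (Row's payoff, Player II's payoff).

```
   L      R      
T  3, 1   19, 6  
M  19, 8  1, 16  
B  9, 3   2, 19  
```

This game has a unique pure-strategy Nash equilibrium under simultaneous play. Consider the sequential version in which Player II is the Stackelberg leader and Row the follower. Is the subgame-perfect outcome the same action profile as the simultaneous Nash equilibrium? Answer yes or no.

Backward induction with Player II moving first.
- L → Row plays M (best of 3, 19, 9); Player II gets 8.
- R → Row plays T (best of 19, 1, 2); Player II gets 6.
Maximizing over 8, 6, Player II chooses L. Subgame-perfect outcome: (M, L) with payoffs (19, 8).
Under simultaneous play:
Row's best replies: L→M; R→T.
Player II's best replies: T→R; M→R; B→R.
The unique mutual best reply is (T, R), giving (19, 6).
Sequential outcome (M, L) differs from the Nash profile (T, R).

no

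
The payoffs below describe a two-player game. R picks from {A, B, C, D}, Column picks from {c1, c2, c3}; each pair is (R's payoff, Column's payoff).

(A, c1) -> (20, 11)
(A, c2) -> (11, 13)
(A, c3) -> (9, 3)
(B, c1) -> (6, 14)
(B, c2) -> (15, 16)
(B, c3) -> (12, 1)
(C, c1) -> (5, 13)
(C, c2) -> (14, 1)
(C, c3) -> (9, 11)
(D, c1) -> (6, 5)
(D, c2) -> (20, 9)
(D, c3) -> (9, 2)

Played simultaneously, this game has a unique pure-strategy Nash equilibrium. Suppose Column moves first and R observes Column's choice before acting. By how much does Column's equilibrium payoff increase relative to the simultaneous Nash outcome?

R best-responds to each possible Column move:
- c1 → R plays A (best of 20, 6, 5, 6); Column gets 11.
- c2 → R plays D (best of 11, 15, 14, 20); Column gets 9.
- c3 → R plays B (best of 9, 12, 9, 9); Column gets 1.
Maximizing over 11, 9, 1, Column chooses c1. Subgame-perfect outcome: (A, c1) with payoffs (20, 11).
Now find the simultaneous Nash equilibrium.
R's best replies: c1→A; c2→D; c3→B.
Column's best replies: A→c2; B→c2; C→c1; D→c2.
Only (D, c2) has each player best-responding; Nash payoffs (20, 9).
Column's commitment gain: 11 − 9 = 2.

2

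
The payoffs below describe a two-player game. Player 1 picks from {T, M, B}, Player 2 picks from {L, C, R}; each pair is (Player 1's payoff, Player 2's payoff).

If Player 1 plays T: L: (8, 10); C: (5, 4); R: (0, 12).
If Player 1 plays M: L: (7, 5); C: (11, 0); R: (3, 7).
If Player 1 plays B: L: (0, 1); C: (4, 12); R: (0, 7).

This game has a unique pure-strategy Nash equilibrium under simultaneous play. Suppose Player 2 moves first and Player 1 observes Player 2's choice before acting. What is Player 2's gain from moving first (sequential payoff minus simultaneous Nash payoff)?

3

Backward induction with Player 2 moving first.
- L: BR = T, leader payoff 10.
- C: BR = M, leader payoff 0.
- R: BR = M, leader payoff 7.
Among 10, 0, 7, the best is 10 at L. Subgame-perfect outcome: (T, L) with payoffs (8, 10).
For the simultaneous game, intersect best replies.
Player 1's best replies: L→T; C→M; R→M.
Player 2's best replies: T→R; M→R; B→C.
Only (M, R) has each player best-responding; Nash payoffs (3, 7).
Player 2's commitment gain: 10 − 7 = 3.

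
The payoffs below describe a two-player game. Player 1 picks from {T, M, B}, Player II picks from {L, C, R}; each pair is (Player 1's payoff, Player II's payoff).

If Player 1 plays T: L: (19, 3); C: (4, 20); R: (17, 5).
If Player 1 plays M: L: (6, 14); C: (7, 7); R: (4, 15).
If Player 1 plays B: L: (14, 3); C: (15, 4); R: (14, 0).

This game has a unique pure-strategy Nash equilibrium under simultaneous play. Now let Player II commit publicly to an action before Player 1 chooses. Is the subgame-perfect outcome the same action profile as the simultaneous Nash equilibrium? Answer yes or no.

no

Player 1 best-responds to each possible Player II move:
- L → Player 1 plays T (best of 19, 6, 14); Player II gets 3.
- C → Player 1 plays B (best of 4, 7, 15); Player II gets 4.
- R → Player 1 plays T (best of 17, 4, 14); Player II gets 5.
Maximizing over 3, 4, 5, Player II chooses R. Subgame-perfect outcome: (T, R) with payoffs (17, 5).
Under simultaneous play:
Player 1's best replies: L→T; C→B; R→T.
Player II's best replies: T→C; M→R; B→C.
The unique mutual best reply is (B, C), giving (15, 4).
Sequential outcome (T, R) differs from the Nash profile (B, C).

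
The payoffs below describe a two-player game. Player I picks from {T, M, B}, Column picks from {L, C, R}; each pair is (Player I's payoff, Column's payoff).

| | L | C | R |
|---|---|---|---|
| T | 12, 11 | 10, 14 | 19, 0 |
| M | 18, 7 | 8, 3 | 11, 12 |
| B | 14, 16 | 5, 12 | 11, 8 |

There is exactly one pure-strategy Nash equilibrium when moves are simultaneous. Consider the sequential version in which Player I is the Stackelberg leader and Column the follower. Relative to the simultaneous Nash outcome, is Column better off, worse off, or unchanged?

better off

Work backward from Column's decision.
- T → Column plays C (best of 11, 14, 0); Player I gets 10.
- M → Column plays R (best of 7, 3, 12); Player I gets 11.
- B → Column plays L (best of 16, 12, 8); Player I gets 14.
Player I's induced payoffs are 10, 11, 14, so Player I commits to B. Subgame-perfect outcome: (B, L) with payoffs (14, 16).
For the simultaneous game, intersect best replies.
Player I's best replies: L→M; C→T; R→T.
Column's best replies: T→C; M→R; B→L.
The unique mutual best reply is (T, C), giving (10, 14).
Column earns 16 sequentially versus 14 at the Nash outcome: better off.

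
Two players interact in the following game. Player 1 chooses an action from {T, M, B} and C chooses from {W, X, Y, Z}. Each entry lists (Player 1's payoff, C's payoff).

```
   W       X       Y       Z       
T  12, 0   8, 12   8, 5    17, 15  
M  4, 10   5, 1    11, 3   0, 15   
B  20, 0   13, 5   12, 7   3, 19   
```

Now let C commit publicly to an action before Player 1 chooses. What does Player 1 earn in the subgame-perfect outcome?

17

Work backward from Player 1's decision.
- W: BR = B, leader payoff 0.
- X: BR = B, leader payoff 5.
- Y: BR = B, leader payoff 7.
- Z: BR = T, leader payoff 15.
C's induced payoffs are 0, 5, 7, 15, so C commits to Z. Subgame-perfect outcome: (T, Z) with payoffs (17, 15).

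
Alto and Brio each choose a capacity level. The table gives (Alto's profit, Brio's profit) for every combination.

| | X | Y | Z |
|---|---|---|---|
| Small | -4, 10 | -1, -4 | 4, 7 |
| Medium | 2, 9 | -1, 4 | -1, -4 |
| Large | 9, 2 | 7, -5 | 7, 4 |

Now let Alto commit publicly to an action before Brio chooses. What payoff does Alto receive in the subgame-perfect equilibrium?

Brio best-responds to each possible Alto move:
- Small: BR = X, leader payoff -4.
- Medium: BR = X, leader payoff 2.
- Large: BR = Z, leader payoff 7.
Alto's induced payoffs are -4, 2, 7, so Alto commits to Large. Subgame-perfect outcome: (Large, Z) with payoffs (7, 4).

7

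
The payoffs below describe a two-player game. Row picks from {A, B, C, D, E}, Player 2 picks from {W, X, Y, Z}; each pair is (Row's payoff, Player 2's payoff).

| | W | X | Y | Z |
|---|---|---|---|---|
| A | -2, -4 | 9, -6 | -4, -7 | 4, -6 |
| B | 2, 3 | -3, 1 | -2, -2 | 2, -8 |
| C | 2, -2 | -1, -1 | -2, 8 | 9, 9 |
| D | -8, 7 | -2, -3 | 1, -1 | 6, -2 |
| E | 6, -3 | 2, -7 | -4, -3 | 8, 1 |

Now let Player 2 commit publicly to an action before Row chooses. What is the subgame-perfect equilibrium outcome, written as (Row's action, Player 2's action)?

(C, Z)

Work backward from Row's decision.
- W: Row compares -2, 2, 2, -8, 6 and picks E; Player 2 would get -3.
- X: Row compares 9, -3, -1, -2, 2 and picks A; Player 2 would get -6.
- Y: Row compares -4, -2, -2, 1, -4 and picks D; Player 2 would get -1.
- Z: Row compares 4, 2, 9, 6, 8 and picks C; Player 2 would get 9.
Among -3, -6, -1, 9, the best is 9 at Z. Subgame-perfect outcome: (C, Z) with payoffs (9, 9).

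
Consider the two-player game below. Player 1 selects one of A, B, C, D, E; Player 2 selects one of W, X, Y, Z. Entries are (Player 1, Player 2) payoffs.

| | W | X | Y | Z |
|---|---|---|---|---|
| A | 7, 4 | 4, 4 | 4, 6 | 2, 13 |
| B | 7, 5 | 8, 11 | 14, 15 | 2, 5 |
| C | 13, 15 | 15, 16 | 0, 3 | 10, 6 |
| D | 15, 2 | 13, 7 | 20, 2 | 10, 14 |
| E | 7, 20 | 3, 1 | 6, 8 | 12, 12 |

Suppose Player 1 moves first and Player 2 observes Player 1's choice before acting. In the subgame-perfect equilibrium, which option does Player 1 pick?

Backward induction with Player 1 moving first.
- A: BR = Z, leader payoff 2.
- B: BR = Y, leader payoff 14.
- C: BR = X, leader payoff 15.
- D: BR = Z, leader payoff 10.
- E: BR = W, leader payoff 7.
Maximizing over 2, 14, 15, 10, 7, Player 1 chooses C. Subgame-perfect outcome: (C, X) with payoffs (15, 16).

C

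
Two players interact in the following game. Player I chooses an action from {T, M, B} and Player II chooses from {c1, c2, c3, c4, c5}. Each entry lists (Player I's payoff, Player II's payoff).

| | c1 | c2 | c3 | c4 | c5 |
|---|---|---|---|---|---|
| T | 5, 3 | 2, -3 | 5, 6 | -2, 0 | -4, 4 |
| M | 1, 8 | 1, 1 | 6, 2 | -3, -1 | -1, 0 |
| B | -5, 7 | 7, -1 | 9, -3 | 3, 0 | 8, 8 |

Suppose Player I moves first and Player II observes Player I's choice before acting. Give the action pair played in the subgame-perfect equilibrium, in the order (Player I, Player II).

Player II best-responds to each possible Player I move:
- T: BR = c3, leader payoff 5.
- M: BR = c1, leader payoff 1.
- B: BR = c5, leader payoff 8.
Maximizing over 5, 1, 8, Player I chooses B. Subgame-perfect outcome: (B, c5) with payoffs (8, 8).

(B, c5)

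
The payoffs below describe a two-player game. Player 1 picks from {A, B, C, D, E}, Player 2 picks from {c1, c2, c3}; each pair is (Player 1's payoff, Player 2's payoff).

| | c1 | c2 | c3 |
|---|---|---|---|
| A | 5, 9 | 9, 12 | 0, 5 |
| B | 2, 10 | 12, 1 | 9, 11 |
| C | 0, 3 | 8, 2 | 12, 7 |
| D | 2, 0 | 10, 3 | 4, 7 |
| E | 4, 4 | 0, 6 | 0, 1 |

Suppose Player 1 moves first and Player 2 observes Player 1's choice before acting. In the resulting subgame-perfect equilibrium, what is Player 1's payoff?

Backward induction with Player 1 moving first.
- A: Player 2 compares 9, 12, 5 and picks c2; Player 1 would get 9.
- B: Player 2 compares 10, 1, 11 and picks c3; Player 1 would get 9.
- C: Player 2 compares 3, 2, 7 and picks c3; Player 1 would get 12.
- D: Player 2 compares 0, 3, 7 and picks c3; Player 1 would get 4.
- E: Player 2 compares 4, 6, 1 and picks c2; Player 1 would get 0.
Player 1's induced payoffs are 9, 9, 12, 4, 0, so Player 1 commits to C. Subgame-perfect outcome: (C, c3) with payoffs (12, 7).

12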